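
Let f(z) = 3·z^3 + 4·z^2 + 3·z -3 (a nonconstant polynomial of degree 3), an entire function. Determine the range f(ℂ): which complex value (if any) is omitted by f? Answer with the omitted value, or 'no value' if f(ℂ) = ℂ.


Little Picard bounds the complement of f(ℂ) to at most one point.
For every w ∈ ℂ, the equation p(z) − w = 0 is a nonconstant polynomial in z and hence has at least one root by the fundamental theorem of algebra. So p is surjective onto ℂ, omitting no value.

Omitted value: no value.


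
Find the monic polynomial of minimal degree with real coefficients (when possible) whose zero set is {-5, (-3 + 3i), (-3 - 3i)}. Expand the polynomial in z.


The polynomial is p(z) = ∏_{α ∈ S} (z − α), where S = {-5, (-3 + 3i), (-3 - 3i)}.
Expanding the product yields: p(z) = z^3 + 11·z^2 + 48·z + 90.
Note conjugate pairs combine to real quadratics: (z − (-3+3i))(z − (-3−3i)) = z² + 6z + 18.
The resulting polynomial has degree 3 and real coefficients as required.

p(z) = z^3 + 11·z^2 + 48·z + 90.


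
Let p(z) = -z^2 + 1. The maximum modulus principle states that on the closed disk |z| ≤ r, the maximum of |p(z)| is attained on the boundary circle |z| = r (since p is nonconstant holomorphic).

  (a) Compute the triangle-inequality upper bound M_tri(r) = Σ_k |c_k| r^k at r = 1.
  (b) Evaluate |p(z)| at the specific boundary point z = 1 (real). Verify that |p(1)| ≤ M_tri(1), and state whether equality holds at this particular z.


Coefficients: c_0 = 1, c_1 = 0, c_2 = -1. Radius r = 1.
Part (a). Triangle bound: M_tri(r) = Σ_k |c_k| r^k
  = |1|·1^0 + |0|·1^1 + |-1|·1^2
  = 1 + 0 + 1 = 2.
This bounds M(r) := max_{|z|=r} |p(z)| from above; equality holds iff all terms c_k z^k can be made to align in phase at a single z on |z|=r.
Part (b). At z = 1 (real, on the circle |z| = r):
  p(1) = (1)·1^0 + (0)·1^1 + (-1)·1^2 = 0.
  |p(1)| = 0.
Check: |p(1)| = 0 ≤ 2 = M_tri(1). ✓ Equality does not hold at z = 1 (the coefficients have mixed signs, so the terms do not all align in phase there).

M_tri(1) = 2; |p(1)| = 0; equality at z=1: no.


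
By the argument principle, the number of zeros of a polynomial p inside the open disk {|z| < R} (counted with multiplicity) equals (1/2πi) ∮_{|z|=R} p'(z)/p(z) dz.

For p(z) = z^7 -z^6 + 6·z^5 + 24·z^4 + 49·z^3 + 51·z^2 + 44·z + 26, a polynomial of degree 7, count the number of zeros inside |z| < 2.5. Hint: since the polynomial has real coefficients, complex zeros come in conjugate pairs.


The zeros of p are: (2 + 3i), (2 - 3i), -1, (-1 + 1i), (-1 - 1i), (0 + 1i), (0 - 1i).
Their magnitudes are: 3.606, 3.606, 1, 1.414, 1.414, 1, 1.
Zeros with |z| < R = 2.5: -1, (-1 + 1i), (-1 - 1i), (0 + 1i), (0 - 1i).
Count = 5.
By the argument principle, (1/2πi) ∮_{|z|=R} p'(z)/p(z) dz equals exactly this count.

Number of zeros inside |z| < 2.5: 5.


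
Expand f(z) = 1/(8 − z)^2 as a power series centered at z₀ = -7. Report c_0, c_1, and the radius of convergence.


Let w = z − z₀, so z = z₀ + w.
Then 8 − z = 8 − (z₀ + w) = (8 − z₀) − w = 15 − w.
f(z) = 1/(15 − w)^2 = (1/(15)^2) · (1 − w/(15))^{−2}.
By the binomial series (1−u)^{−2} = Σ_{n≥0} C(n+1, 1) u^n for |u|<1, with u = w/(15):
  c_n = C(n+1, 1) / (15)^(n+2).
  c_0 = 1/(15)^2 = 1/225.
  c_1 = 2/(15)^3 = 2/3375.
The series is valid for |w/d| < 1, i.e. |z − z₀| < |d|.
Radius of convergence: R = |8 − z₀| = |15| = 15 (distance from z₀ to the singularity z = 8).

c_0 = 1/225, c_1 = 2/3375; R = 15.


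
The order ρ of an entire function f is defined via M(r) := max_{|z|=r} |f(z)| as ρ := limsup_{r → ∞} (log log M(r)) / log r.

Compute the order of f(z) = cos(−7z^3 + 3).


Write cos(w) = (e^{iw} ± e^{−iw})/(2 or 2i), so |cos(w)| ≤ e^{|w|}. With w = −7z^3 + 3, |w| ≤ 7r^3 + 3 on |z|=r, giving M(r) ≤ e^{7r^3 + 3} and ρ ≤ 3. For the lower bound, choose z on |z|=r with -7z^3 purely imaginary of modulus 7r^3; then |cos(−7z^3 + 3)| grows like e^{7r^3}/2, so ρ ≥ 3. Hence ρ = 3.
Therefore ρ = 3.

Order ρ = 3.


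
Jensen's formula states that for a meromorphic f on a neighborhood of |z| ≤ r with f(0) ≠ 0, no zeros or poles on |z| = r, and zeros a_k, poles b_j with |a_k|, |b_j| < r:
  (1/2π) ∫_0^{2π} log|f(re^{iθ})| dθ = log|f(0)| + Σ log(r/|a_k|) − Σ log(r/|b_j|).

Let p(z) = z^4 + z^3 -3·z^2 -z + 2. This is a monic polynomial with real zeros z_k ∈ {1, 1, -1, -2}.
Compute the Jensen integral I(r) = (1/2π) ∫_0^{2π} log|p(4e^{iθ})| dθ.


Zeros: -2, -1, 1, 1; r = 4.
Inside |z| < r: -2, -1, 1, 1. Outside (|z| ≥ r): ∅.
p(0) = 2, so log|p(0)| = log(2) = 0.6931.
Apply Jensen: I(r) = log|p(0)| + Σ_k log(r/|z_k|), summed over zeros inside |z| < r.
  log(r/|z_k|) for z_k = 1: log(4/1) = 1.3863
  log(r/|z_k|) for z_k = 1: log(4/1) = 1.3863
  log(r/|z_k|) for z_k = -1: log(4/1) = 1.3863
  log(r/|z_k|) for z_k = -2: log(4/2) = 0.6931
Sum over inside zeros: 4.8520.
I(r) = log|p(0)| + (inside sum) = 0.6931 + 4.8520 = 5.5452.
Closed form (all zeros inside, monic): I(r) = n·log(r) = 4·log(4) = 5.5452. ✓

I(r) ≈ 5.5452.


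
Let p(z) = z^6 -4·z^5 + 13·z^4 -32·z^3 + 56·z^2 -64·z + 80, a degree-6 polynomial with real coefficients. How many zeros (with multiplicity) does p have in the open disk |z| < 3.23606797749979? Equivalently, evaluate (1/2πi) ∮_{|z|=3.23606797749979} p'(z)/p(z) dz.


The zeros of p are: (0 + 2i), (0 - 2i), (0 + 2i), (0 - 2i), (2 + 1i), (2 - 1i).
Their magnitudes are: 2, 2, 2, 2, 2.236, 2.236.
Zeros with |z| < R = 3.23606797749979: (0 + 2i), (0 - 2i), (0 + 2i), (0 - 2i), (2 + 1i), (2 - 1i).
Count = 6.
By the argument principle, (1/2πi) ∮_{|z|=R} p'(z)/p(z) dz equals exactly this count.

Number of zeros inside |z| < 3.23606797749979: 6.


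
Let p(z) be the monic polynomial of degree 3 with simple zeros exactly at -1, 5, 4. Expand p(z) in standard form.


The polynomial is p(z) = ∏_{α ∈ S} (z − α), where S = {-1, 5, 4}.
Expanding the product yields: p(z) = z^3 -8·z^2 + 11·z + 20.
The resulting polynomial has degree 3 and real coefficients as required.

p(z) = z^3 -8·z^2 + 11·z + 20.


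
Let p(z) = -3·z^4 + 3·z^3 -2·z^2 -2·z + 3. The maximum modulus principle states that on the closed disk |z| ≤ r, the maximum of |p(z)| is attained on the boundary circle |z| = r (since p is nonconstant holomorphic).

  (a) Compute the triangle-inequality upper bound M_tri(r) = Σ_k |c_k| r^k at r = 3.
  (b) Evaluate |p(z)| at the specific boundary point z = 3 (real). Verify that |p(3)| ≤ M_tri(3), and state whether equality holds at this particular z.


Coefficients: c_0 = 3, c_1 = -2, c_2 = -2, c_3 = 3, c_4 = -3. Radius r = 3.
Part (a). Triangle bound: M_tri(r) = Σ_k |c_k| r^k
  = |3|·3^0 + |-2|·3^1 + |-2|·3^2 + |3|·3^3 + |-3|·3^4
  = 3 + 6 + 18 + 81 + 243 = 351.
This bounds M(r) := max_{|z|=r} |p(z)| from above; equality holds iff all terms c_k z^k can be made to align in phase at a single z on |z|=r.
Part (b). At z = 3 (real, on the circle |z| = r):
  p(3) = (3)·3^0 + (-2)·3^1 + (-2)·3^2 + (3)·3^3 + (-3)·3^4 = -183.
  |p(3)| = 183.
Check: |p(3)| = 183 ≤ 351 = M_tri(3). ✓ Equality does not hold at z = 3 (the coefficients have mixed signs, so the terms do not all align in phase there).

M_tri(3) = 351; |p(3)| = 183; equality at z=3: no.


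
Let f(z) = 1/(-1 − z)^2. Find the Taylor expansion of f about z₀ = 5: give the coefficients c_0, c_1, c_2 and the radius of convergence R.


Let w = z − z₀, so z = z₀ + w.
Then -1 − z = -1 − (z₀ + w) = (-1 − z₀) − w = -6 − w.
f(z) = 1/(-6 − w)^2 = (1/(-6)^2) · (1 − w/(-6))^{−2}.
By the binomial series (1−u)^{−2} = Σ_{n≥0} C(n+1, 1) u^n for |u|<1, with u = w/(-6):
  c_n = C(n+1, 1) / (-6)^(n+2).
  c_0 = 1/(-6)^2 = 1/36.
  c_1 = 2/(-6)^3 = -1/108.
  c_2 = 3/(-6)^4 = 1/432.
The series is valid for |w/d| < 1, i.e. |z − z₀| < |d|.
Radius of convergence: R = |-1 − z₀| = |-6| = 6 (distance from z₀ to the singularity z = -1).

c_0 = 1/36, c_1 = -1/108, c_2 = 1/432; R = 6.


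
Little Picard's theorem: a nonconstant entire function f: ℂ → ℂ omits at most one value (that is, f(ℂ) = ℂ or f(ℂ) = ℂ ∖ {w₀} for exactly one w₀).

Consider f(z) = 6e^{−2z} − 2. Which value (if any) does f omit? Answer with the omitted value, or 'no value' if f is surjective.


Little Picard bounds the complement of f(ℂ) to at most one point.
e^{−2z} is never zero on ℂ, so 6·e^{−2z} takes every value in ℂ ∖ {0}. Adding -2 shifts the range to ℂ ∖ {-2}. Thus f omits exactly the value -2.

Omitted value: -2.


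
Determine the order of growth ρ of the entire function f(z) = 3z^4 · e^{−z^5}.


M(r) = max_{|z|=r} |3|·|z|^4·|e^{−z^5}| = 3·r^4 · e^{1r^5} (the factors attain their maxima compatibly on |z|=r). Then log M(r) = log 3 + 4·log r + 1r^5, dominated by the last term, so log log M(r) ~ 5·log r. The polynomial factor 3z^4 contributes only a log r term and does not affect the order. ρ = 5.
Therefore ρ = 5.

Order ρ = 5.


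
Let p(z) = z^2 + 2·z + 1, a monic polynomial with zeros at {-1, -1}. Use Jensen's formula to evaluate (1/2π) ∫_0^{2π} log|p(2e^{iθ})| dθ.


Zeros: -1, -1; r = 2.
Inside |z| < r: -1, -1. Outside (|z| ≥ r): ∅.
p(0) = 1, so log|p(0)| = log(1) = 0.0000.
Apply Jensen: I(r) = log|p(0)| + Σ_k log(r/|z_k|), summed over zeros inside |z| < r.
  log(r/|z_k|) for z_k = -1: log(2/1) = 0.6931
  log(r/|z_k|) for z_k = -1: log(2/1) = 0.6931
Sum over inside zeros: 1.3863.
I(r) = log|p(0)| + (inside sum) = 0.0000 + 1.3863 = 1.3863.
Closed form (all zeros inside, monic): I(r) = n·log(r) = 2·log(2) = 1.3863. ✓

I(r) ≈ 1.3863.


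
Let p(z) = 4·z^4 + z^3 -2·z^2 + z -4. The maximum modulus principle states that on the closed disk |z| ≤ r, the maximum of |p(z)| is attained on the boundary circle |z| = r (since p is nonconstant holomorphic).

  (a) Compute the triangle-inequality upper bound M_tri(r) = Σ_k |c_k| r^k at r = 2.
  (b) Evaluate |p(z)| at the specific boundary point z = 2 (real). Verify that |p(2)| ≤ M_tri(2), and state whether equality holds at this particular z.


Coefficients: c_0 = -4, c_1 = 1, c_2 = -2, c_3 = 1, c_4 = 4. Radius r = 2.
Part (a). Triangle bound: M_tri(r) = Σ_k |c_k| r^k
  = |-4|·2^0 + |1|·2^1 + |-2|·2^2 + |1|·2^3 + |4|·2^4
  = 4 + 2 + 8 + 8 + 64 = 86.
This bounds M(r) := max_{|z|=r} |p(z)| from above; equality holds iff all terms c_k z^k can be made to align in phase at a single z on |z|=r.
Part (b). At z = 2 (real, on the circle |z| = r):
  p(2) = (-4)·2^0 + (1)·2^1 + (-2)·2^2 + (1)·2^3 + (4)·2^4 = 62.
  |p(2)| = 62.
Check: |p(2)| = 62 ≤ 86 = M_tri(2). ✓ Equality does not hold at z = 2 (the coefficients have mixed signs, so the terms do not all align in phase there).

M_tri(2) = 86; |p(2)| = 62; equality at z=2: no.


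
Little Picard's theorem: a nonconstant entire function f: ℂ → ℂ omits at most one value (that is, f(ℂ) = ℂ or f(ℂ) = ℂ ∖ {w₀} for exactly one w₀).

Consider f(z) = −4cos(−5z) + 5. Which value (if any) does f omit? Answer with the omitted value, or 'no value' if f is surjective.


Little Picard bounds the complement of f(ℂ) to at most one point.
cos is entire and surjective onto ℂ: for every w ∈ ℂ, cos(ζ) = w has a solution ζ ∈ ℂ (e.g., via the complex inverse arccos). With ζ = −5z this gives z = ζ/(-5). Then -4·cos(−5z) takes every value in -4·ℂ = ℂ, and adding 5 is a bijection of ℂ. So f is surjective and omits no value. (Note: only on the real line is cos bounded by [−1, 1].)

Omitted value: no value.


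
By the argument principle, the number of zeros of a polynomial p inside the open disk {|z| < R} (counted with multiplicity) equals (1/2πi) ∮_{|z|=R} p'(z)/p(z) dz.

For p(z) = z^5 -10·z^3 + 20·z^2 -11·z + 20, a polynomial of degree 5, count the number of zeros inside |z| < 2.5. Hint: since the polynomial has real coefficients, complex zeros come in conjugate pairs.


The zeros of p are: (2 + 1i), (2 - 1i), (0 + 1i), (0 - 1i), -4.
Their magnitudes are: 2.236, 2.236, 1, 1, 4.
Zeros with |z| < R = 2.5: (2 + 1i), (2 - 1i), (0 + 1i), (0 - 1i).
Count = 4.
By the argument principle, (1/2πi) ∮_{|z|=R} p'(z)/p(z) dz equals exactly this count.

Number of zeros inside |z| < 2.5: 4.


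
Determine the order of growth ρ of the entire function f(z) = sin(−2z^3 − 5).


Write sin(w) = (e^{iw} ± e^{−iw})/(2 or 2i), so |sin(w)| ≤ e^{|w|}. With w = −2z^3 − 5, |w| ≤ 2r^3 + 5 on |z|=r, giving M(r) ≤ e^{2r^3 + 5} and ρ ≤ 3. For the lower bound, choose z on |z|=r with -2z^3 purely imaginary of modulus 2r^3; then |sin(−2z^3 − 5)| grows like e^{2r^3}/2, so ρ ≥ 3. Hence ρ = 3.
Therefore ρ = 3.

Order ρ = 3.


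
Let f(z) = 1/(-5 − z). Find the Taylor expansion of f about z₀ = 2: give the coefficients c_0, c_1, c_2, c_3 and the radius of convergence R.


Let w = z − z₀, so z = z₀ + w.
Then -5 − z = -5 − (z₀ + w) = (-5 − z₀) − w = -7 − w.
f(z) = 1/(-7 − w) = (1/(-7)) · 1/(1 − w/(-7)) = Σ_{n≥0} w^n / (-7)^(n+1).
So c_n = 1/(-7)^(n+1):
  c_0 = 1/(-7)^1 = -1/7.
  c_1 = 1/(-7)^2 = 1/49.
  c_2 = 1/(-7)^3 = -1/343.
  c_3 = 1/(-7)^4 = 1/2401.
The series is valid for |w/d| < 1, i.e. |z − z₀| < |d|.
Radius of convergence: R = |-5 − z₀| = |-7| = 7 (distance from z₀ to the singularity z = -5).

c_0 = -1/7, c_1 = 1/49, c_2 = -1/343, c_3 = 1/2401; R = 7.


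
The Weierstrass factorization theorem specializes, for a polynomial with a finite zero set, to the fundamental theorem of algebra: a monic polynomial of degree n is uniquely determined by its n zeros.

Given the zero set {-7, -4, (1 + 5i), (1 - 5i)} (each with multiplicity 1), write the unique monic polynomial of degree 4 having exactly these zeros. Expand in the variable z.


The polynomial is p(z) = ∏_{α ∈ S} (z − α), where S = {-7, -4, (1 + 5i), (1 - 5i)}.
Expanding the product yields: p(z) = z^4 + 9·z^3 + 32·z^2 + 230·z + 728.
Note conjugate pairs combine to real quadratics: (z − (1+5i))(z − (1−5i)) = z² − 2z + 26.
The resulting polynomial has degree 4 and real coefficients as required.

p(z) = z^4 + 9·z^3 + 32·z^2 + 230·z + 728.


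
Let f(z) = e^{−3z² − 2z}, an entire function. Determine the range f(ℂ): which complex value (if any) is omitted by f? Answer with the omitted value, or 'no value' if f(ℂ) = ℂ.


Little Picard bounds the complement of f(ℂ) to at most one point.
The exponent g(z) = −3z² − 2z is a nonconstant polynomial, hence surjective onto ℂ. So e^{g(z)} takes every value in {e^w : w ∈ ℂ} = ℂ ∖ {0}. Adding 0 shifts the range to ℂ ∖ {0}. f omits exactly 0.

Omitted value: 0.


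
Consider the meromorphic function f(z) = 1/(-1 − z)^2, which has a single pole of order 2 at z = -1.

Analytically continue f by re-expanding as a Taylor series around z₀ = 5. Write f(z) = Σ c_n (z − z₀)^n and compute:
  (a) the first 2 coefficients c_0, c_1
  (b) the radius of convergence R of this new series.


Let w = z − z₀, so z = z₀ + w.
Then -1 − z = -1 − (z₀ + w) = (-1 − z₀) − w = -6 − w.
f(z) = 1/(-6 − w)^2 = (1/(-6)^2) · (1 − w/(-6))^{−2}.
By the binomial series (1−u)^{−2} = Σ_{n≥0} C(n+1, 1) u^n for |u|<1, with u = w/(-6):
  c_n = C(n+1, 1) / (-6)^(n+2).
  c_0 = 1/(-6)^2 = 1/36.
  c_1 = 2/(-6)^3 = -1/108.
The series is valid for |w/d| < 1, i.e. |z − z₀| < |d|.
Radius of convergence: R = |-1 − z₀| = |-6| = 6 (distance from z₀ to the singularity z = -1).

c_0 = 1/36, c_1 = -1/108; R = 6.


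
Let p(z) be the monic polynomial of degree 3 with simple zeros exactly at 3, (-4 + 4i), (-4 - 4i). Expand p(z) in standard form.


The polynomial is p(z) = ∏_{α ∈ S} (z − α), where S = {3, (-4 + 4i), (-4 - 4i)}.
Expanding the product yields: p(z) = z^3 + 5·z^2 + 8·z -96.
Note conjugate pairs combine to real quadratics: (z − (-4+4i))(z − (-4−4i)) = z² + 8z + 32.
The resulting polynomial has degree 3 and real coefficients as required.

p(z) = z^3 + 5·z^2 + 8·z -96.


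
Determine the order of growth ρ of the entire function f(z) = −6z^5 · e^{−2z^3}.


M(r) = max_{|z|=r} |-6|·|z|^5·|e^{−2z^3}| = 6·r^5 · e^{2r^3} (the factors attain their maxima compatibly on |z|=r). Then log M(r) = log 6 + 5·log r + 2r^3, dominated by the last term, so log log M(r) ~ 3·log r. The polynomial factor -6z^5 contributes only a log r term and does not affect the order. ρ = 3.
Therefore ρ = 3.

Order ρ = 3.


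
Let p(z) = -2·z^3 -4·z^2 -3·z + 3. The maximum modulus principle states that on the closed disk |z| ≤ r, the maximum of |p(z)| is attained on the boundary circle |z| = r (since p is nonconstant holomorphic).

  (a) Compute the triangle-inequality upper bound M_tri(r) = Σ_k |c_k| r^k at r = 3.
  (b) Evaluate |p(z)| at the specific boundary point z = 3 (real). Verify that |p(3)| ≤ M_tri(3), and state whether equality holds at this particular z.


Coefficients: c_0 = 3, c_1 = -3, c_2 = -4, c_3 = -2. Radius r = 3.
Part (a). Triangle bound: M_tri(r) = Σ_k |c_k| r^k
  = |3|·3^0 + |-3|·3^1 + |-4|·3^2 + |-2|·3^3
  = 3 + 9 + 36 + 54 = 102.
This bounds M(r) := max_{|z|=r} |p(z)| from above; equality holds iff all terms c_k z^k can be made to align in phase at a single z on |z|=r.
Part (b). At z = 3 (real, on the circle |z| = r):
  p(3) = (3)·3^0 + (-3)·3^1 + (-4)·3^2 + (-2)·3^3 = -96.
  |p(3)| = 96.
Check: |p(3)| = 96 ≤ 102 = M_tri(3). ✓ Equality does not hold at z = 3 (the coefficients have mixed signs, so the terms do not all align in phase there).

M_tri(3) = 102; |p(3)| = 96; equality at z=3: no.


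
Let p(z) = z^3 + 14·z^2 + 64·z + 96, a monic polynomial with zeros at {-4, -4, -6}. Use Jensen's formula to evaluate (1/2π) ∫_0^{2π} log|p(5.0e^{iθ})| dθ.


Zeros: -6, -4, -4; r = 5.0.
Inside |z| < r: -4, -4. Outside (|z| ≥ r): -6.
p(0) = 96, so log|p(0)| = log(96) = 4.5643.
Apply Jensen: I(r) = log|p(0)| + Σ_k log(r/|z_k|), summed over zeros inside |z| < r.
  log(r/|z_k|) for z_k = -4: log(5.0/4) = 0.2231
  log(r/|z_k|) for z_k = -4: log(5.0/4) = 0.2231
  Outside zeros (-6) contribute nothing to the Jensen sum.
Sum over inside zeros: 0.4463.
I(r) = log|p(0)| + (inside sum) = 4.5643 + 0.4463 = 5.0106.
Note: since some zeros are outside |z| ≤ r, the simplified n·log(r) form does NOT apply — only the inside zeros contribute.

I(r) ≈ 5.0106.


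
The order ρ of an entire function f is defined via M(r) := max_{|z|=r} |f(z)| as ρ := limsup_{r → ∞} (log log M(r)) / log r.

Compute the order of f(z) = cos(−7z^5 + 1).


Write cos(w) = (e^{iw} ± e^{−iw})/(2 or 2i), so |cos(w)| ≤ e^{|w|}. With w = −7z^5 + 1, |w| ≤ 7r^5 + 1 on |z|=r, giving M(r) ≤ e^{7r^5 + 1} and ρ ≤ 5. For the lower bound, choose z on |z|=r with -7z^5 purely imaginary of modulus 7r^5; then |cos(−7z^5 + 1)| grows like e^{7r^5}/2, so ρ ≥ 5. Hence ρ = 5.
Therefore ρ = 5.

Order ρ = 5.


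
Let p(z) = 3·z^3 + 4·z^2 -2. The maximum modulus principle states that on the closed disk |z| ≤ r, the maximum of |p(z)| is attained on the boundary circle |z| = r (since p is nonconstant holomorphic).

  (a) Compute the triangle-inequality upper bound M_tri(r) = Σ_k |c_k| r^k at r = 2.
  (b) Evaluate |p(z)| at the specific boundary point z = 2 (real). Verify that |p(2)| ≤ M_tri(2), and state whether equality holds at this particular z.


Coefficients: c_0 = -2, c_1 = 0, c_2 = 4, c_3 = 3. Radius r = 2.
Part (a). Triangle bound: M_tri(r) = Σ_k |c_k| r^k
  = |-2|·2^0 + |0|·2^1 + |4|·2^2 + |3|·2^3
  = 2 + 0 + 16 + 24 = 42.
This bounds M(r) := max_{|z|=r} |p(z)| from above; equality holds iff all terms c_k z^k can be made to align in phase at a single z on |z|=r.
Part (b). At z = 2 (real, on the circle |z| = r):
  p(2) = (-2)·2^0 + (0)·2^1 + (4)·2^2 + (3)·2^3 = 38.
  |p(2)| = 38.
Check: |p(2)| = 38 ≤ 42 = M_tri(2). ✓ Equality does not hold at z = 2 (the coefficients have mixed signs, so the terms do not all align in phase there).

M_tri(2) = 42; |p(2)| = 38; equality at z=2: no.


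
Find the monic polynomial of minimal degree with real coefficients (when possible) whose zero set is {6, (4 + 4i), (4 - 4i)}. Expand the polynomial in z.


The polynomial is p(z) = ∏_{α ∈ S} (z − α), where S = {6, (4 + 4i), (4 - 4i)}.
Expanding the product yields: p(z) = z^3 -14·z^2 + 80·z -192.
Note conjugate pairs combine to real quadratics: (z − (4+4i))(z − (4−4i)) = z² − 8z + 32.
The resulting polynomial has degree 3 and real coefficients as required.

p(z) = z^3 -14·z^2 + 80·z -192.


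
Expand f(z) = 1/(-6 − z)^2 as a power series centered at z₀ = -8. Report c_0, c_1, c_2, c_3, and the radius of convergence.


Let w = z − z₀, so z = z₀ + w.
Then -6 − z = -6 − (z₀ + w) = (-6 − z₀) − w = 2 − w.
f(z) = 1/(2 − w)^2 = (1/(2)^2) · (1 − w/(2))^{−2}.
By the binomial series (1−u)^{−2} = Σ_{n≥0} C(n+1, 1) u^n for |u|<1, with u = w/(2):
  c_n = C(n+1, 1) / (2)^(n+2).
  c_0 = 1/(2)^2 = 1/4.
  c_1 = 2/(2)^3 = 1/4.
  c_2 = 3/(2)^4 = 3/16.
  c_3 = 4/(2)^5 = 1/8.
The series is valid for |w/d| < 1, i.e. |z − z₀| < |d|.
Radius of convergence: R = |-6 − z₀| = |2| = 2 (distance from z₀ to the singularity z = -6).

c_0 = 1/4, c_1 = 1/4, c_2 = 3/16, c_3 = 1/8; R = 2.


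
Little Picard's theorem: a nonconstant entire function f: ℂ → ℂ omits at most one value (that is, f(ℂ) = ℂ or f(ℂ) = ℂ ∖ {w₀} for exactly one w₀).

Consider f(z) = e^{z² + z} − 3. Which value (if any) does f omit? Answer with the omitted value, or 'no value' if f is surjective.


Little Picard bounds the complement of f(ℂ) to at most one point.
The exponent g(z) = z² + z is a nonconstant polynomial, hence surjective onto ℂ. So e^{g(z)} takes every value in {e^w : w ∈ ℂ} = ℂ ∖ {0}. Adding -3 shifts the range to ℂ ∖ {-3}. f omits exactly -3.

Omitted value: -3.


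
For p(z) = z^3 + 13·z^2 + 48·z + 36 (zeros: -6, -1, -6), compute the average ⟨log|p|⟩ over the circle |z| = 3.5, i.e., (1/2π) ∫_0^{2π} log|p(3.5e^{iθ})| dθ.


Zeros: -6, -6, -1; r = 3.5.
Inside |z| < r: -1. Outside (|z| ≥ r): -6, -6.
p(0) = 36, so log|p(0)| = log(36) = 3.5835.
Apply Jensen: I(r) = log|p(0)| + Σ_k log(r/|z_k|), summed over zeros inside |z| < r.
  log(r/|z_k|) for z_k = -1: log(3.5/1) = 1.2528
  Outside zeros (-6, -6) contribute nothing to the Jensen sum.
Sum over inside zeros: 1.2528.
I(r) = log|p(0)| + (inside sum) = 3.5835 + 1.2528 = 4.8363.
Note: since some zeros are outside |z| ≤ r, the simplified n·log(r) form does NOT apply — only the inside zeros contribute.

I(r) ≈ 4.8363.


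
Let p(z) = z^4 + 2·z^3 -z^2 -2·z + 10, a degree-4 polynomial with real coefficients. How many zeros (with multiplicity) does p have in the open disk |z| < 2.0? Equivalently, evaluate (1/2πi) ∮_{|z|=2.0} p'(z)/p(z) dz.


The zeros of p are: (-2 + 1i), (-2 - 1i), (1 + 1i), (1 - 1i).
Their magnitudes are: 2.236, 2.236, 1.414, 1.414.
Zeros with |z| < R = 2.0: (1 + 1i), (1 - 1i).
Count = 2.
By the argument principle, (1/2πi) ∮_{|z|=R} p'(z)/p(z) dz equals exactly this count.

Number of zeros inside |z| < 2.0: 2.


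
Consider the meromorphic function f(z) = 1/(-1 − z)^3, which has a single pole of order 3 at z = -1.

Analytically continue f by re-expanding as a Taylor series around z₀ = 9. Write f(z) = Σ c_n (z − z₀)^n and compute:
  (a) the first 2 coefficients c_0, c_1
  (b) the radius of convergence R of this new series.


Let w = z − z₀, so z = z₀ + w.
Then -1 − z = -1 − (z₀ + w) = (-1 − z₀) − w = -10 − w.
f(z) = 1/(-10 − w)^3 = (1/(-10)^3) · (1 − w/(-10))^{−3}.
By the binomial series (1−u)^{−3} = Σ_{n≥0} C(n+2, 2) u^n for |u|<1, with u = w/(-10):
  c_n = C(n+2, 2) / (-10)^(n+3).
  c_0 = 1/(-10)^3 = -1/1000.
  c_1 = 3/(-10)^4 = 3/10000.
The series is valid for |w/d| < 1, i.e. |z − z₀| < |d|.
Radius of convergence: R = |-1 − z₀| = |-10| = 10 (distance from z₀ to the singularity z = -1).

c_0 = -1/1000, c_1 = 3/10000; R = 10.


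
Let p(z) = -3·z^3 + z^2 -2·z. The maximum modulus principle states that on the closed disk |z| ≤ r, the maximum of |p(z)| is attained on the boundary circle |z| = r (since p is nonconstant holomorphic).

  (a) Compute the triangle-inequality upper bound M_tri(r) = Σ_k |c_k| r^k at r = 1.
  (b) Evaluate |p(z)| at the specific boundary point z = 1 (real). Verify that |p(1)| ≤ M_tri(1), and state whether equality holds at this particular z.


Coefficients: c_0 = 0, c_1 = -2, c_2 = 1, c_3 = -3. Radius r = 1.
Part (a). Triangle bound: M_tri(r) = Σ_k |c_k| r^k
  = |0|·1^0 + |-2|·1^1 + |1|·1^2 + |-3|·1^3
  = 0 + 2 + 1 + 3 = 6.
This bounds M(r) := max_{|z|=r} |p(z)| from above; equality holds iff all terms c_k z^k can be made to align in phase at a single z on |z|=r.
Part (b). At z = 1 (real, on the circle |z| = r):
  p(1) = (0)·1^0 + (-2)·1^1 + (1)·1^2 + (-3)·1^3 = -4.
  |p(1)| = 4.
Check: |p(1)| = 4 ≤ 6 = M_tri(1). ✓ Equality does not hold at z = 1 (the coefficients have mixed signs, so the terms do not all align in phase there).

M_tri(1) = 6; |p(1)| = 4; equality at z=1: no.


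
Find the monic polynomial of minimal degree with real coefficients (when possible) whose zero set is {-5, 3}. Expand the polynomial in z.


The polynomial is p(z) = ∏_{α ∈ S} (z − α), where S = {-5, 3}.
Expanding the product yields: p(z) = z^2 + 2·z -15.
The resulting polynomial has degree 2 and real coefficients as required.

p(z) = z^2 + 2·z -15.


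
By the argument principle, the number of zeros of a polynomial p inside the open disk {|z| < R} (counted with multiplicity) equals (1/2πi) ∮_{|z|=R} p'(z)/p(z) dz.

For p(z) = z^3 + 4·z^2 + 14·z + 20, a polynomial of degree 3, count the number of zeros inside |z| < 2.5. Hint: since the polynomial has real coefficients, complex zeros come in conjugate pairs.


The zeros of p are: -2, (-1 + 3i), (-1 - 3i).
Their magnitudes are: 2, 3.162, 3.162.
Zeros with |z| < R = 2.5: -2.
Count = 1.
By the argument principle, (1/2πi) ∮_{|z|=R} p'(z)/p(z) dz equals exactly this count.

Number of zeros inside |z| < 2.5: 1.


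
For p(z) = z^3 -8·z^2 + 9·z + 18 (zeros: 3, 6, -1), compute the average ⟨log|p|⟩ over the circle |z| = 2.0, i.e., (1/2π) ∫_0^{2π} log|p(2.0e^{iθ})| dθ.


Zeros: -1, 3, 6; r = 2.0.
Inside |z| < r: -1. Outside (|z| ≥ r): 3, 6.
p(0) = 18, so log|p(0)| = log(18) = 2.8904.
Apply Jensen: I(r) = log|p(0)| + Σ_k log(r/|z_k|), summed over zeros inside |z| < r.
  log(r/|z_k|) for z_k = -1: log(2.0/1) = 0.6931
  Outside zeros (3, 6) contribute nothing to the Jensen sum.
Sum over inside zeros: 0.6931.
I(r) = log|p(0)| + (inside sum) = 2.8904 + 0.6931 = 3.5835.
Note: since some zeros are outside |z| ≤ r, the simplified n·log(r) form does NOT apply — only the inside zeros contribute.

I(r) ≈ 3.5835.


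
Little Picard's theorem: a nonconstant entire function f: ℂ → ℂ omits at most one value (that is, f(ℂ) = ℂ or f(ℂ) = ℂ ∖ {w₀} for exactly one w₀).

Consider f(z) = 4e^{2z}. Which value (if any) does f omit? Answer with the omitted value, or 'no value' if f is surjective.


Little Picard bounds the complement of f(ℂ) to at most one point.
e^{2z} is never zero on ℂ, so 4·e^{2z} takes every value in ℂ ∖ {0}. Adding 0 shifts the range to ℂ ∖ {0}. Thus f omits exactly the value 0.

Omitted value: 0.


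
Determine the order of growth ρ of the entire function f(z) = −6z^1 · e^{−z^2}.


M(r) = max_{|z|=r} |-6|·|z|^1·|e^{−z^2}| = 6·r^1 · e^{1r^2} (the factors attain their maxima compatibly on |z|=r). Then log M(r) = log 6 + 1·log r + 1r^2, dominated by the last term, so log log M(r) ~ 2·log r. The polynomial factor -6z^1 contributes only a log r term and does not affect the order. ρ = 2.
Therefore ρ = 2.

Order ρ = 2.


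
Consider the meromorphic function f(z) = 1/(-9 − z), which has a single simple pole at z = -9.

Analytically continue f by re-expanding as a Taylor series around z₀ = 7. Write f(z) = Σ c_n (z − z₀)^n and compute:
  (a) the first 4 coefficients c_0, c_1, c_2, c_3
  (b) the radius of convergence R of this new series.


Let w = z − z₀, so z = z₀ + w.
Then -9 − z = -9 − (z₀ + w) = (-9 − z₀) − w = -16 − w.
f(z) = 1/(-16 − w) = (1/(-16)) · 1/(1 − w/(-16)) = Σ_{n≥0} w^n / (-16)^(n+1).
So c_n = 1/(-16)^(n+1):
  c_0 = 1/(-16)^1 = -1/16.
  c_1 = 1/(-16)^2 = 1/256.
  c_2 = 1/(-16)^3 = -1/4096.
  c_3 = 1/(-16)^4 = 1/65536.
The series is valid for |w/d| < 1, i.e. |z − z₀| < |d|.
Radius of convergence: R = |-9 − z₀| = |-16| = 16 (distance from z₀ to the singularity z = -9).

c_0 = -1/16, c_1 = 1/256, c_2 = -1/4096, c_3 = 1/65536; R = 16.


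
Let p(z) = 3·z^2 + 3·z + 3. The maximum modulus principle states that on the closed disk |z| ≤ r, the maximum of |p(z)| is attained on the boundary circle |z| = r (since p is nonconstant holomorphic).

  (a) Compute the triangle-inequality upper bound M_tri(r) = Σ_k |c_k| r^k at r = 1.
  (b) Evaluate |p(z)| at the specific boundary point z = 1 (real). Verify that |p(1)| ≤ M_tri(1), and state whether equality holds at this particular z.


Coefficients: c_0 = 3, c_1 = 3, c_2 = 3. Radius r = 1.
Part (a). Triangle bound: M_tri(r) = Σ_k |c_k| r^k
  = |3|·1^0 + |3|·1^1 + |3|·1^2
  = 3 + 3 + 3 = 9.
This bounds M(r) := max_{|z|=r} |p(z)| from above; equality holds iff all terms c_k z^k can be made to align in phase at a single z on |z|=r.
Part (b). At z = 1 (real, on the circle |z| = r):
  p(1) = (3)·1^0 + (3)·1^1 + (3)·1^2 = 9.
  |p(1)| = 9.
Since all nonzero coefficients share the same sign, |p(1)| = 9 = M_tri(1); the triangle bound is attained at z = 1, so in fact M(r) = 9.

M_tri(1) = 9; |p(1)| = 9; equality at z=1: yes.


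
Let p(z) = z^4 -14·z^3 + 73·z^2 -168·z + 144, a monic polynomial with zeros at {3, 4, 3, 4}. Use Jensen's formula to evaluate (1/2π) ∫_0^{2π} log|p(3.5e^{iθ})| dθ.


Zeros: 3, 3, 4, 4; r = 3.5.
Inside |z| < r: 3, 3. Outside (|z| ≥ r): 4, 4.
p(0) = 144, so log|p(0)| = log(144) = 4.9698.
Apply Jensen: I(r) = log|p(0)| + Σ_k log(r/|z_k|), summed over zeros inside |z| < r.
  log(r/|z_k|) for z_k = 3: log(3.5/3) = 0.1542
  log(r/|z_k|) for z_k = 3: log(3.5/3) = 0.1542
  Outside zeros (4, 4) contribute nothing to the Jensen sum.
Sum over inside zeros: 0.3083.
I(r) = log|p(0)| + (inside sum) = 4.9698 + 0.3083 = 5.2781.
Note: since some zeros are outside |z| ≤ r, the simplified n·log(r) form does NOT apply — only the inside zeros contribute.

I(r) ≈ 5.2781.


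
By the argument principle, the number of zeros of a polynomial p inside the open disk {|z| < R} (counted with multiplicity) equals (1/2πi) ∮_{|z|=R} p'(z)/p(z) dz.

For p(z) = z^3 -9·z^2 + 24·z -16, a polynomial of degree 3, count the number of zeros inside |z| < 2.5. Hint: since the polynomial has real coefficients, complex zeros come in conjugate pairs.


The zeros of p are: 4, 4, 1.
Their magnitudes are: 4, 4, 1.
Zeros with |z| < R = 2.5: 1.
Count = 1.
By the argument principle, (1/2πi) ∮_{|z|=R} p'(z)/p(z) dz equals exactly this count.

Number of zeros inside |z| < 2.5: 1.


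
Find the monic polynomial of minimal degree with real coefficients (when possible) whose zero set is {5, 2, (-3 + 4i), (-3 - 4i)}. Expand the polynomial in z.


The polynomial is p(z) = ∏_{α ∈ S} (z − α), where S = {5, 2, (-3 + 4i), (-3 - 4i)}.
Expanding the product yields: p(z) = z^4 -z^3 -7·z^2 -115·z + 250.
Note conjugate pairs combine to real quadratics: (z − (-3+4i))(z − (-3−4i)) = z² + 6z + 25.
The resulting polynomial has degree 4 and real coefficients as required.

p(z) = z^4 -z^3 -7·z^2 -115·z + 250.


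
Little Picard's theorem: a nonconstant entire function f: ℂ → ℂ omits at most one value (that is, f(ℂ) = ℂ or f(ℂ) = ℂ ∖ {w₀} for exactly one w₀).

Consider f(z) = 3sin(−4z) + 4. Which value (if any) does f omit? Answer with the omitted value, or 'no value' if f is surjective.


Little Picard bounds the complement of f(ℂ) to at most one point.
sin is entire and surjective onto ℂ: for every w ∈ ℂ, sin(ζ) = w has a solution ζ ∈ ℂ (e.g., via the complex inverse arcsin). With ζ = −4z this gives z = ζ/(-4). Then 3·sin(−4z) takes every value in 3·ℂ = ℂ, and adding 4 is a bijection of ℂ. So f is surjective and omits no value. (Note: only on the real line is sin bounded by [−1, 1].)

Omitted value: no value.


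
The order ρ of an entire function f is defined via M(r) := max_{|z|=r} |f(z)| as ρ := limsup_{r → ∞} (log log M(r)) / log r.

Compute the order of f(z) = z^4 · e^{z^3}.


M(r) = max_{|z|=r} |1|·|z|^4·|e^{z^3}| = 1·r^4 · e^{1r^3} (the factors attain their maxima compatibly on |z|=r). Then log M(r) = log 1 + 4·log r + 1r^3, dominated by the last term, so log log M(r) ~ 3·log r. The polynomial factor 1z^4 contributes only a log r term and does not affect the order. ρ = 3.
Therefore ρ = 3.

Order ρ = 3.


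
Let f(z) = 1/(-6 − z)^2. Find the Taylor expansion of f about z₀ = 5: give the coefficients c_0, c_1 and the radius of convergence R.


Let w = z − z₀, so z = z₀ + w.
Then -6 − z = -6 − (z₀ + w) = (-6 − z₀) − w = -11 − w.
f(z) = 1/(-11 − w)^2 = (1/(-11)^2) · (1 − w/(-11))^{−2}.
By the binomial series (1−u)^{−2} = Σ_{n≥0} C(n+1, 1) u^n for |u|<1, with u = w/(-11):
  c_n = C(n+1, 1) / (-11)^(n+2).
  c_0 = 1/(-11)^2 = 1/121.
  c_1 = 2/(-11)^3 = -2/1331.
The series is valid for |w/d| < 1, i.e. |z − z₀| < |d|.
Radius of convergence: R = |-6 − z₀| = |-11| = 11 (distance from z₀ to the singularity z = -6).

c_0 = 1/121, c_1 = -2/1331; R = 11.


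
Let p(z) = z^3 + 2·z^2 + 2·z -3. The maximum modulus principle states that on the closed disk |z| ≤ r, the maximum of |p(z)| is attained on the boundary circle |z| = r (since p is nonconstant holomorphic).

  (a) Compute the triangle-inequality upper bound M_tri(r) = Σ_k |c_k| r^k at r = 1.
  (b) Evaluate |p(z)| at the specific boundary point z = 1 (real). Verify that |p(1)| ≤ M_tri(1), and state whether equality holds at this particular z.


Coefficients: c_0 = -3, c_1 = 2, c_2 = 2, c_3 = 1. Radius r = 1.
Part (a). Triangle bound: M_tri(r) = Σ_k |c_k| r^k
  = |-3|·1^0 + |2|·1^1 + |2|·1^2 + |1|·1^3
  = 3 + 2 + 2 + 1 = 8.
This bounds M(r) := max_{|z|=r} |p(z)| from above; equality holds iff all terms c_k z^k can be made to align in phase at a single z on |z|=r.
Part (b). At z = 1 (real, on the circle |z| = r):
  p(1) = (-3)·1^0 + (2)·1^1 + (2)·1^2 + (1)·1^3 = 2.
  |p(1)| = 2.
Check: |p(1)| = 2 ≤ 8 = M_tri(1). ✓ Equality does not hold at z = 1 (the coefficients have mixed signs, so the terms do not all align in phase there).

M_tri(1) = 8; |p(1)| = 2; equality at z=1: no.


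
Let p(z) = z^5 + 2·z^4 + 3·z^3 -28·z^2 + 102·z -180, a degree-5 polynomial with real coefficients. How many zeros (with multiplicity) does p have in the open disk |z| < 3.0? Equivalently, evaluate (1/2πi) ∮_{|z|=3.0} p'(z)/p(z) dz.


The zeros of p are: 2, (1 + 2i), (1 - 2i), (-3 + 3i), (-3 - 3i).
Their magnitudes are: 2, 2.236, 2.236, 4.243, 4.243.
Zeros with |z| < R = 3.0: 2, (1 + 2i), (1 - 2i).
Count = 3.
By the argument principle, (1/2πi) ∮_{|z|=R} p'(z)/p(z) dz equals exactly this count.

Number of zeros inside |z| < 3.0: 3.


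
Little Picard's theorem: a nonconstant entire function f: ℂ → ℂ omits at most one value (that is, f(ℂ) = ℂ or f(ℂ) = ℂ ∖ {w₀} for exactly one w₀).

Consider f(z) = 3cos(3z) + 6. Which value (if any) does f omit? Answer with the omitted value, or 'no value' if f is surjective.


Little Picard bounds the complement of f(ℂ) to at most one point.
cos is entire and surjective onto ℂ: for every w ∈ ℂ, cos(ζ) = w has a solution ζ ∈ ℂ (e.g., via the complex inverse arccos). With ζ = 3z this gives z = ζ/(3). Then 3·cos(3z) takes every value in 3·ℂ = ℂ, and adding 6 is a bijection of ℂ. So f is surjective and omits no value. (Note: only on the real line is cos bounded by [−1, 1].)

Omitted value: no value.


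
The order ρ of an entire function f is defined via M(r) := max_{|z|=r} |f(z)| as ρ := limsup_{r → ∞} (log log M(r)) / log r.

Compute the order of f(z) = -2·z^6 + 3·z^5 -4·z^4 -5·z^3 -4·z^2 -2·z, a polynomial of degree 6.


|f(z)| ≤ Σ|c_k|·r^k = O(r^6) as r → ∞. Polynomial growth is O(e^{r^ε}) for every ε > 0 (since r^6/e^{r^ε} → 0), so ρ ≤ ε for all ε > 0, i.e. ρ = 0. Every nonconstant polynomial has order 0.
Therefore ρ = 0.

Order ρ = 0.


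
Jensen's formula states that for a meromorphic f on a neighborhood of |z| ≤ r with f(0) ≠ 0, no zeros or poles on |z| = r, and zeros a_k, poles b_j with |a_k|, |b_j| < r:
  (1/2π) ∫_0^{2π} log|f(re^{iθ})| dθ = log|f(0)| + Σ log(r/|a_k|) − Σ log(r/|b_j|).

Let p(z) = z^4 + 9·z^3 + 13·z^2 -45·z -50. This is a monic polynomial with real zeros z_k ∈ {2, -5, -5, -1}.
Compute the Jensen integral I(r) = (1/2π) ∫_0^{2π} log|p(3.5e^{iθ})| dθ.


Zeros: -5, -5, -1, 2; r = 3.5.
Inside |z| < r: -1, 2. Outside (|z| ≥ r): -5, -5.
p(0) = -50, so log|p(0)| = log(50) = 3.9120.
Apply Jensen: I(r) = log|p(0)| + Σ_k log(r/|z_k|), summed over zeros inside |z| < r.
  log(r/|z_k|) for z_k = 2: log(3.5/2) = 0.5596
  log(r/|z_k|) for z_k = -1: log(3.5/1) = 1.2528
  Outside zeros (-5, -5) contribute nothing to the Jensen sum.
Sum over inside zeros: 1.8124.
I(r) = log|p(0)| + (inside sum) = 3.9120 + 1.8124 = 5.7244.
Note: since some zeros are outside |z| ≤ r, the simplified n·log(r) form does NOT apply — only the inside zeros contribute.

I(r) ≈ 5.7244.


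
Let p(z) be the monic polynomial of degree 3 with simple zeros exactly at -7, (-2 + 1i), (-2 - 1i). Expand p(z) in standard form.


The polynomial is p(z) = ∏_{α ∈ S} (z − α), where S = {-7, (-2 + 1i), (-2 - 1i)}.
Expanding the product yields: p(z) = z^3 + 11·z^2 + 33·z + 35.
Note conjugate pairs combine to real quadratics: (z − (-2+1i))(z − (-2−1i)) = z² + 4z + 5.
The resulting polynomial has degree 3 and real coefficients as required.

p(z) = z^3 + 11·z^2 + 33·z + 35.


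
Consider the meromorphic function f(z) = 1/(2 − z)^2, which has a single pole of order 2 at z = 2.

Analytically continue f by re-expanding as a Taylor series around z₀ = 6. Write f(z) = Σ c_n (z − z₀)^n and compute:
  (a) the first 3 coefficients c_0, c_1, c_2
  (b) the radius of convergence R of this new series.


Let w = z − z₀, so z = z₀ + w.
Then 2 − z = 2 − (z₀ + w) = (2 − z₀) − w = -4 − w.
f(z) = 1/(-4 − w)^2 = (1/(-4)^2) · (1 − w/(-4))^{−2}.
By the binomial series (1−u)^{−2} = Σ_{n≥0} C(n+1, 1) u^n for |u|<1, with u = w/(-4):
  c_n = C(n+1, 1) / (-4)^(n+2).
  c_0 = 1/(-4)^2 = 1/16.
  c_1 = 2/(-4)^3 = -1/32.
  c_2 = 3/(-4)^4 = 3/256.
The series is valid for |w/d| < 1, i.e. |z − z₀| < |d|.
Radius of convergence: R = |2 − z₀| = |-4| = 4 (distance from z₀ to the singularity z = 2).

c_0 = 1/16, c_1 = -1/32, c_2 = 3/256; R = 4.


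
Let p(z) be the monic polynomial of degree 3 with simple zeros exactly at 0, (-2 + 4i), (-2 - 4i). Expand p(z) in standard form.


The polynomial is p(z) = ∏_{α ∈ S} (z − α), where S = {0, (-2 + 4i), (-2 - 4i)}.
Expanding the product yields: p(z) = z^3 + 4·z^2 + 20·z.
Note conjugate pairs combine to real quadratics: (z − (-2+4i))(z − (-2−4i)) = z² + 4z + 20.
The resulting polynomial has degree 3 and real coefficients as required.

p(z) = z^3 + 4·z^2 + 20·z.


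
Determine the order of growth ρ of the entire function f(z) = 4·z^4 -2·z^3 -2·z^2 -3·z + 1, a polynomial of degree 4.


|f(z)| ≤ Σ|c_k|·r^k = O(r^4) as r → ∞. Polynomial growth is O(e^{r^ε}) for every ε > 0 (since r^4/e^{r^ε} → 0), so ρ ≤ ε for all ε > 0, i.e. ρ = 0. Every nonconstant polynomial has order 0.
Therefore ρ = 0.

Order ρ = 0.


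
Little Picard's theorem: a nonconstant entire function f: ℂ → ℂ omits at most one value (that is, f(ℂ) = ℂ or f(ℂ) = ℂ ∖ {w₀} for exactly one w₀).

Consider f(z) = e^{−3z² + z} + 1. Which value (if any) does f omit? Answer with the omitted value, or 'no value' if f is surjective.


Little Picard bounds the complement of f(ℂ) to at most one point.
The exponent g(z) = −3z² + z is a nonconstant polynomial, hence surjective onto ℂ. So e^{g(z)} takes every value in {e^w : w ∈ ℂ} = ℂ ∖ {0}. Adding 1 shifts the range to ℂ ∖ {1}. f omits exactly 1.

Omitted value: 1.
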